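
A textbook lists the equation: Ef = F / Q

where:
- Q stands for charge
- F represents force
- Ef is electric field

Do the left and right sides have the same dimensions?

Yes

Q (charge) has dimensions [I T].
F (force) has dimensions [L M T^-2].
Ef (electric field) has dimensions [I^-1 L M T^-3].

Left side: [I^-1 L M T^-3]
Right side: [I^-1 L M T^-3]

Both sides have the same dimensions, so the equation is dimensionally consistent.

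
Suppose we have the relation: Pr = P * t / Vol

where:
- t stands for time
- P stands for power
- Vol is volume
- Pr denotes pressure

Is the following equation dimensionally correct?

Yes

t (time) has dimensions [T].
P (power) has dimensions [L^2 M T^-3].
Vol (volume) has dimensions [L^3].
Pr (pressure) has dimensions [L^-1 M T^-2].

Left side: [L^-1 M T^-2]
Right side: [L^-1 M T^-2]

Both sides have the same dimensions, so the equation is dimensionally consistent.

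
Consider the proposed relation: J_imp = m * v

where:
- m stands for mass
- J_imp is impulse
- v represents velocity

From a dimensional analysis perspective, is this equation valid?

Yes

m (mass) has dimensions [M].
J_imp (impulse) has dimensions [L M T^-1].
v (velocity) has dimensions [L T^-1].

Left side: [L M T^-1]
Right side: [L M T^-1]

Both sides have the same dimensions, so the equation is dimensionally consistent.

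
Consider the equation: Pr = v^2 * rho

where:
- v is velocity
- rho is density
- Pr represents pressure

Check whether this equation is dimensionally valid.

Yes

v (velocity) has dimensions [L T^-1].
rho (density) has dimensions [L^-3 M].
Pr (pressure) has dimensions [L^-1 M T^-2].

Left side: [L^-1 M T^-2]
Right side: [L^-1 M T^-2]

Both sides have the same dimensions, so the equation is dimensionally consistent.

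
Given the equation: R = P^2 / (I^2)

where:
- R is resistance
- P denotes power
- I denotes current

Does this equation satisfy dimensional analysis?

No

R (resistance) has dimensions [I^-2 L^2 M T^-3].
P (power) has dimensions [L^2 M T^-3].
I (current) has dimensions [I].

Left side: [I^-2 L^2 M T^-3]
Right side: [I^-2 L^4 M^2 T^-6]

The two sides have different dimensions, so the equation is NOT dimensionally consistent.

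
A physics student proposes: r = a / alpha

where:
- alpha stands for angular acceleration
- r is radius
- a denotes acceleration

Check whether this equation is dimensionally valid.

Yes

alpha (angular acceleration) has dimensions [T^-2].
r (radius) has dimensions [L].
a (acceleration) has dimensions [L T^-2].

Left side: [L]
Right side: [L]

Both sides have the same dimensions, so the equation is dimensionally consistent.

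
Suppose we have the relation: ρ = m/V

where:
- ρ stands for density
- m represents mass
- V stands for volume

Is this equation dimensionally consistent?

Yes

ρ (density) has dimensions [L^-3 M].
m (mass) has dimensions [M].
V (volume) has dimensions [L^3].

Left side: [L^-3 M]
Right side: [L^-3 M]

Both sides have the same dimensions, so the equation is dimensionally consistent.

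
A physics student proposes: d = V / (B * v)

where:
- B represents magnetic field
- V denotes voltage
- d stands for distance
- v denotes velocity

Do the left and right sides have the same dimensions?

Yes

B (magnetic field) has dimensions [I^-1 M T^-2].
V (voltage) has dimensions [I^-1 L^2 M T^-3].
d (distance) has dimensions [L].
v (velocity) has dimensions [L T^-1].

Left side: [L]
Right side: [L]

Both sides have the same dimensions, so the equation is dimensionally consistent.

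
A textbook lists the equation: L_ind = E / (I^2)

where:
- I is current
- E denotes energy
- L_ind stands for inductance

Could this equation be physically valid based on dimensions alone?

Yes

I (current) has dimensions [I].
E (energy) has dimensions [L^2 M T^-2].
L_ind (inductance) has dimensions [I^-2 L^2 M T^-2].

Left side: [I^-2 L^2 M T^-2]
Right side: [I^-2 L^2 M T^-2]

Both sides have the same dimensions, so the equation is dimensionally consistent.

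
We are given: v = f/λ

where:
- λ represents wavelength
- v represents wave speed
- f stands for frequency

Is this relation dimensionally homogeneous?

No

λ (wavelength) has dimensions [L].
v (wave speed) has dimensions [L T^-1].
f (frequency) has dimensions [T^-1].

Left side: [L T^-1]
Right side: [L^-1 T^-1]

The two sides have different dimensions, so the equation is NOT dimensionally consistent.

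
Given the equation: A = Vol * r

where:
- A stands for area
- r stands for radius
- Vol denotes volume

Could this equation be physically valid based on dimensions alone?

No

A (area) has dimensions [L^2].
r (radius) has dimensions [L].
Vol (volume) has dimensions [L^3].

Left side: [L^2]
Right side: [L^4]

The two sides have different dimensions, so the equation is NOT dimensionally consistent.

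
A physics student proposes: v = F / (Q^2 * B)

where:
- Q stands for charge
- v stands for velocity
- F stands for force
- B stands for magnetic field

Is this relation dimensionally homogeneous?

No

Q (charge) has dimensions [I T].
v (velocity) has dimensions [L T^-1].
F (force) has dimensions [L M T^-2].
B (magnetic field) has dimensions [I^-1 M T^-2].

Left side: [L T^-1]
Right side: [I^-1 L T^-2]

The two sides have different dimensions, so the equation is NOT dimensionally consistent.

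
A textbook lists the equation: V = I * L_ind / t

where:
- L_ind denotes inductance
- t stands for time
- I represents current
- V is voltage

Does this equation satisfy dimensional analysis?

Yes

L_ind (inductance) has dimensions [I^-2 L^2 M T^-2].
t (time) has dimensions [T].
I (current) has dimensions [I].
V (voltage) has dimensions [I^-1 L^2 M T^-3].

Left side: [I^-1 L^2 M T^-3]
Right side: [I^-1 L^2 M T^-3]

Both sides have the same dimensions, so the equation is dimensionally consistent.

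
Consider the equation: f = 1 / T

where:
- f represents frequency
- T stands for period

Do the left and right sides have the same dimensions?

Yes

f (frequency) has dimensions [T^-1].
T (period) has dimensions [T].

Left side: [T^-1]
Right side: [T^-1]

Both sides have the same dimensions, so the equation is dimensionally consistent.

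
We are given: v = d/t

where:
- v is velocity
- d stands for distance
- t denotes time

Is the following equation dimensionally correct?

Yes

v (velocity) has dimensions [L T^-1].
d (distance) has dimensions [L].
t (time) has dimensions [T].

Left side: [L T^-1]
Right side: [L T^-1]

Both sides have the same dimensions, so the equation is dimensionally consistent.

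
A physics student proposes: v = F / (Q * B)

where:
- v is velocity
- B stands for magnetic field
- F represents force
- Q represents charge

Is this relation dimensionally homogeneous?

Yes

v (velocity) has dimensions [L T^-1].
B (magnetic field) has dimensions [I^-1 M T^-2].
F (force) has dimensions [L M T^-2].
Q (charge) has dimensions [I T].

Left side: [L T^-1]
Right side: [L T^-1]

Both sides have the same dimensions, so the equation is dimensionally consistent.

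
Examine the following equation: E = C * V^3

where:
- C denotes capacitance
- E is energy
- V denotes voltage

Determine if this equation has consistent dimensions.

No

C (capacitance) has dimensions [I^2 L^-2 M^-1 T^4].
E (energy) has dimensions [L^2 M T^-2].
V (voltage) has dimensions [I^-1 L^2 M T^-3].

Left side: [L^2 M T^-2]
Right side: [I^-1 L^4 M^2 T^-5]

The two sides have different dimensions, so the equation is NOT dimensionally consistent.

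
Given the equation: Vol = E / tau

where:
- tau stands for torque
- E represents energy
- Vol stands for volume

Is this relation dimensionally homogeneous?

No

tau (torque) has dimensions [L^2 M T^-2].
E (energy) has dimensions [L^2 M T^-2].
Vol (volume) has dimensions [L^3].

Left side: [L^3]
Right side: [dimensionless]

The two sides have different dimensions, so the equation is NOT dimensionally consistent.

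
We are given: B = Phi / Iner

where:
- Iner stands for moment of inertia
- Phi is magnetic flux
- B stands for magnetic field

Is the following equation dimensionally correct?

No

Iner (moment of inertia) has dimensions [L^2 M].
Phi (magnetic flux) has dimensions [I^-1 L^2 M T^-2].
B (magnetic field) has dimensions [I^-1 M T^-2].

Left side: [I^-1 M T^-2]
Right side: [I^-1 T^-2]

The two sides have different dimensions, so the equation is NOT dimensionally consistent.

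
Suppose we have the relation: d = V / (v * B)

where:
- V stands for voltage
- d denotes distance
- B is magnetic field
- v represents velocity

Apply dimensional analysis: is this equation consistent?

Yes

V (voltage) has dimensions [I^-1 L^2 M T^-3].
d (distance) has dimensions [L].
B (magnetic field) has dimensions [I^-1 M T^-2].
v (velocity) has dimensions [L T^-1].

Left side: [L]
Right side: [L]

Both sides have the same dimensions, so the equation is dimensionally consistent.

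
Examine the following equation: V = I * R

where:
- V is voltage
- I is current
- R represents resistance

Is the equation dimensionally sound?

Yes

V (voltage) has dimensions [I^-1 L^2 M T^-3].
I (current) has dimensions [I].
R (resistance) has dimensions [I^-2 L^2 M T^-3].

Left side: [I^-1 L^2 M T^-3]
Right side: [I^-1 L^2 M T^-3]

Both sides have the same dimensions, so the equation is dimensionally consistent.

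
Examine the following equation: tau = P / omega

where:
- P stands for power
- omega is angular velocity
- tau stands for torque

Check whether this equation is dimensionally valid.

Yes

P (power) has dimensions [L^2 M T^-3].
omega (angular velocity) has dimensions [T^-1].
tau (torque) has dimensions [L^2 M T^-2].

Left side: [L^2 M T^-2]
Right side: [L^2 M T^-2]

Both sides have the same dimensions, so the equation is dimensionally consistent.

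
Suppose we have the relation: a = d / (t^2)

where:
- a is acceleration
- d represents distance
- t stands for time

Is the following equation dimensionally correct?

Yes

a (acceleration) has dimensions [L T^-2].
d (distance) has dimensions [L].
t (time) has dimensions [T].

Left side: [L T^-2]
Right side: [L T^-2]

Both sides have the same dimensions, so the equation is dimensionally consistent.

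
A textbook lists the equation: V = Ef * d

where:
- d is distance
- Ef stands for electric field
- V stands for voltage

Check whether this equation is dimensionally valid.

Yes

d (distance) has dimensions [L].
Ef (electric field) has dimensions [I^-1 L M T^-3].
V (voltage) has dimensions [I^-1 L^2 M T^-3].

Left side: [I^-1 L^2 M T^-3]
Right side: [I^-1 L^2 M T^-3]

Both sides have the same dimensions, so the equation is dimensionally consistent.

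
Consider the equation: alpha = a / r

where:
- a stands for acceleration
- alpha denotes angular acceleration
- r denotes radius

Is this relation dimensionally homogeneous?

Yes

a (acceleration) has dimensions [L T^-2].
alpha (angular acceleration) has dimensions [T^-2].
r (radius) has dimensions [L].

Left side: [T^-2]
Right side: [T^-2]

Both sides have the same dimensions, so the equation is dimensionally consistent.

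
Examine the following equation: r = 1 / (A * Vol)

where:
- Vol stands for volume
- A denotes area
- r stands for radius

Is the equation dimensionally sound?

No

Vol (volume) has dimensions [L^3].
A (area) has dimensions [L^2].
r (radius) has dimensions [L].

Left side: [L]
Right side: [L^-5]

The two sides have different dimensions, so the equation is NOT dimensionally consistent.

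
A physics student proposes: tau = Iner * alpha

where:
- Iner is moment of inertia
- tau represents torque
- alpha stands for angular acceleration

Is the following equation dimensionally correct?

Yes

Iner (moment of inertia) has dimensions [L^2 M].
tau (torque) has dimensions [L^2 M T^-2].
alpha (angular acceleration) has dimensions [T^-2].

Left side: [L^2 M T^-2]
Right side: [L^2 M T^-2]

Both sides have the same dimensions, so the equation is dimensionally consistent.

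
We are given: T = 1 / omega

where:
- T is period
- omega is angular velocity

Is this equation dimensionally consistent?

Yes

T (period) has dimensions [T].
omega (angular velocity) has dimensions [T^-1].

Left side: [T]
Right side: [T]

Both sides have the same dimensions, so the equation is dimensionally consistent.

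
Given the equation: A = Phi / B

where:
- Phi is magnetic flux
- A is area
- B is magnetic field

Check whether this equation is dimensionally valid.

Yes

Phi (magnetic flux) has dimensions [I^-1 L^2 M T^-2].
A (area) has dimensions [L^2].
B (magnetic field) has dimensions [I^-1 M T^-2].

Left side: [L^2]
Right side: [L^2]

Both sides have the same dimensions, so the equation is dimensionally consistent.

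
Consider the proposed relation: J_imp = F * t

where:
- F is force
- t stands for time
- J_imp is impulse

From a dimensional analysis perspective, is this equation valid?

Yes

F (force) has dimensions [L M T^-2].
t (time) has dimensions [T].
J_imp (impulse) has dimensions [L M T^-1].

Left side: [L M T^-1]
Right side: [L M T^-1]

Both sides have the same dimensions, so the equation is dimensionally consistent.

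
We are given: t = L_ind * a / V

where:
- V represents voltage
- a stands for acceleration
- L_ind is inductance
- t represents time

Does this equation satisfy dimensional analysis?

No

V (voltage) has dimensions [I^-1 L^2 M T^-3].
a (acceleration) has dimensions [L T^-2].
L_ind (inductance) has dimensions [I^-2 L^2 M T^-2].
t (time) has dimensions [T].

Left side: [T]
Right side: [I^-1 L T^-1]

The two sides have different dimensions, so the equation is NOT dimensionally consistent.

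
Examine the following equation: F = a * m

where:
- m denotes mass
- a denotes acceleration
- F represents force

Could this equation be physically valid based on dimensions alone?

Yes

m (mass) has dimensions [M].
a (acceleration) has dimensions [L T^-2].
F (force) has dimensions [L M T^-2].

Left side: [L M T^-2]
Right side: [L M T^-2]

Both sides have the same dimensions, so the equation is dimensionally consistent.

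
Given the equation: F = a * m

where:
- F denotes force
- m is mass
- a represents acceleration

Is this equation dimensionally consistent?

Yes

F (force) has dimensions [L M T^-2].
m (mass) has dimensions [M].
a (acceleration) has dimensions [L T^-2].

Left side: [L M T^-2]
Right side: [L M T^-2]

Both sides have the same dimensions, so the equation is dimensionally consistent.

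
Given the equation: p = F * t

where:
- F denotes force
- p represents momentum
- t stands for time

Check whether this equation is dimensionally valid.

Yes

F (force) has dimensions [L M T^-2].
p (momentum) has dimensions [L M T^-1].
t (time) has dimensions [T].

Left side: [L M T^-1]
Right side: [L M T^-1]

Both sides have the same dimensions, so the equation is dimensionally consistent.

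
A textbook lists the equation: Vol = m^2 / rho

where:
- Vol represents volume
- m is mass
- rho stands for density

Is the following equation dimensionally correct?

No

Vol (volume) has dimensions [L^3].
m (mass) has dimensions [M].
rho (density) has dimensions [L^-3 M].

Left side: [L^3]
Right side: [L^3 M]

The two sides have different dimensions, so the equation is NOT dimensionally consistent.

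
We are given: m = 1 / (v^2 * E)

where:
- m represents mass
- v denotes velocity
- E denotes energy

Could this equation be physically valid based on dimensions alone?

No

m (mass) has dimensions [M].
v (velocity) has dimensions [L T^-1].
E (energy) has dimensions [L^2 M T^-2].

Left side: [M]
Right side: [L^-4 M^-1 T^4]

The two sides have different dimensions, so the equation is NOT dimensionally consistent.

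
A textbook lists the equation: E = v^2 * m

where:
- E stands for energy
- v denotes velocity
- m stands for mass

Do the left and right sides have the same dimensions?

Yes

E (energy) has dimensions [L^2 M T^-2].
v (velocity) has dimensions [L T^-1].
m (mass) has dimensions [M].

Left side: [L^2 M T^-2]
Right side: [L^2 M T^-2]

Both sides have the same dimensions, so the equation is dimensionally consistent.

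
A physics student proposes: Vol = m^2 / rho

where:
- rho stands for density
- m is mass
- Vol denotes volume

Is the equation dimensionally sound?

No

rho (density) has dimensions [L^-3 M].
m (mass) has dimensions [M].
Vol (volume) has dimensions [L^3].

Left side: [L^3]
Right side: [L^3 M]

The two sides have different dimensions, so the equation is NOT dimensionally consistent.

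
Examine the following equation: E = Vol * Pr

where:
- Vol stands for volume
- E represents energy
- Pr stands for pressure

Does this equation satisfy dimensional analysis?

Yes

Vol (volume) has dimensions [L^3].
E (energy) has dimensions [L^2 M T^-2].
Pr (pressure) has dimensions [L^-1 M T^-2].

Left side: [L^2 M T^-2]
Right side: [L^2 M T^-2]

Both sides have the same dimensions, so the equation is dimensionally consistent.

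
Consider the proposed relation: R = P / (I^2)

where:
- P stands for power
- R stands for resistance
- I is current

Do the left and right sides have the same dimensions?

Yes

P (power) has dimensions [L^2 M T^-3].
R (resistance) has dimensions [I^-2 L^2 M T^-3].
I (current) has dimensions [I].

Left side: [I^-2 L^2 M T^-3]
Right side: [I^-2 L^2 M T^-3]

Both sides have the same dimensions, so the equation is dimensionally consistent.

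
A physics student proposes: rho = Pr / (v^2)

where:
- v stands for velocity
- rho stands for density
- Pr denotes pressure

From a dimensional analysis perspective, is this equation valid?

Yes

v (velocity) has dimensions [L T^-1].
rho (density) has dimensions [L^-3 M].
Pr (pressure) has dimensions [L^-1 M T^-2].

Left side: [L^-3 M]
Right side: [L^-3 M]

Both sides have the same dimensions, so the equation is dimensionally consistent.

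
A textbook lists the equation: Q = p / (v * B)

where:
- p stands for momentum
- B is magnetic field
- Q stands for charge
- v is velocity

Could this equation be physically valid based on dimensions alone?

No

p (momentum) has dimensions [L M T^-1].
B (magnetic field) has dimensions [I^-1 M T^-2].
Q (charge) has dimensions [I T].
v (velocity) has dimensions [L T^-1].

Left side: [I T]
Right side: [I T^2]

The two sides have different dimensions, so the equation is NOT dimensionally consistent.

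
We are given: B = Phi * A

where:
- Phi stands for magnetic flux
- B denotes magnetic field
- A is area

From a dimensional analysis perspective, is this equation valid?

No

Phi (magnetic flux) has dimensions [I^-1 L^2 M T^-2].
B (magnetic field) has dimensions [I^-1 M T^-2].
A (area) has dimensions [L^2].

Left side: [I^-1 M T^-2]
Right side: [I^-1 L^4 M T^-2]

The two sides have different dimensions, so the equation is NOT dimensionally consistent.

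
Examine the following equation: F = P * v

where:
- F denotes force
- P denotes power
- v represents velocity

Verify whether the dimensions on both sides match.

No

F (force) has dimensions [L M T^-2].
P (power) has dimensions [L^2 M T^-3].
v (velocity) has dimensions [L T^-1].

Left side: [L M T^-2]
Right side: [L^3 M T^-4]

The two sides have different dimensions, so the equation is NOT dimensionally consistent.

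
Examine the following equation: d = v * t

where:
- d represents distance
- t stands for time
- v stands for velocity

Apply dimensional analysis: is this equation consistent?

Yes

d (distance) has dimensions [L].
t (time) has dimensions [T].
v (velocity) has dimensions [L T^-1].

Left side: [L]
Right side: [L]

Both sides have the same dimensions, so the equation is dimensionally consistent.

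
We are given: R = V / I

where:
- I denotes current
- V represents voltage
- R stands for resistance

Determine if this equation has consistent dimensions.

Yes

I (current) has dimensions [I].
V (voltage) has dimensions [I^-1 L^2 M T^-3].
R (resistance) has dimensions [I^-2 L^2 M T^-3].

Left side: [I^-2 L^2 M T^-3]
Right side: [I^-2 L^2 M T^-3]

Both sides have the same dimensions, so the equation is dimensionally consistent.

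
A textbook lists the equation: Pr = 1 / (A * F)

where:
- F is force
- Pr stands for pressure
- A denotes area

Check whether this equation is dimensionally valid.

No

F (force) has dimensions [L M T^-2].
Pr (pressure) has dimensions [L^-1 M T^-2].
A (area) has dimensions [L^2].

Left side: [L^-1 M T^-2]
Right side: [L^-3 M^-1 T^2]

The two sides have different dimensions, so the equation is NOT dimensionally consistent.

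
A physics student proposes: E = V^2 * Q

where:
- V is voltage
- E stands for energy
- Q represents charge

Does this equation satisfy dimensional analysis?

No

V (voltage) has dimensions [I^-1 L^2 M T^-3].
E (energy) has dimensions [L^2 M T^-2].
Q (charge) has dimensions [I T].

Left side: [L^2 M T^-2]
Right side: [I^-1 L^4 M^2 T^-5]

The two sides have different dimensions, so the equation is NOT dimensionally consistent.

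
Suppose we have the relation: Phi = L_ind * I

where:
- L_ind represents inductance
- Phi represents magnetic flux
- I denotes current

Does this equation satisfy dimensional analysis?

Yes

L_ind (inductance) has dimensions [I^-2 L^2 M T^-2].
Phi (magnetic flux) has dimensions [I^-1 L^2 M T^-2].
I (current) has dimensions [I].

Left side: [I^-1 L^2 M T^-2]
Right side: [I^-1 L^2 M T^-2]

Both sides have the same dimensions, so the equation is dimensionally consistent.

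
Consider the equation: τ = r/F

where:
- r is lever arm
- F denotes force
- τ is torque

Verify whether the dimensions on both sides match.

No

r (lever arm) has dimensions [L].
F (force) has dimensions [L M T^-2].
τ (torque) has dimensions [L^2 M T^-2].

Left side: [L^2 M T^-2]
Right side: [M^-1 T^2]

The two sides have different dimensions, so the equation is NOT dimensionally consistent.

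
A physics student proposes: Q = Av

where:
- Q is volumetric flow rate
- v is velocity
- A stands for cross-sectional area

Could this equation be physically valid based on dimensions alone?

Yes

Q (volumetric flow rate) has dimensions [L^3 T^-1].
v (velocity) has dimensions [L T^-1].
A (cross-sectional area) has dimensions [L^2].

Left side: [L^3 T^-1]
Right side: [L^3 T^-1]

Both sides have the same dimensions, so the equation is dimensionally consistent.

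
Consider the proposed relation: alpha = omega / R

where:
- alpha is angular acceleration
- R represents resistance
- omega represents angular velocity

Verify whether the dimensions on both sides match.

No

alpha (angular acceleration) has dimensions [T^-2].
R (resistance) has dimensions [I^-2 L^2 M T^-3].
omega (angular velocity) has dimensions [T^-1].

Left side: [T^-2]
Right side: [I^2 L^-2 M^-1 T^2]

The two sides have different dimensions, so the equation is NOT dimensionally consistent.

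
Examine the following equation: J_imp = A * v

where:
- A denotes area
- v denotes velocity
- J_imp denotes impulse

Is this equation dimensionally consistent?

No

A (area) has dimensions [L^2].
v (velocity) has dimensions [L T^-1].
J_imp (impulse) has dimensions [L M T^-1].

Left side: [L M T^-1]
Right side: [L^3 T^-1]

The two sides have different dimensions, so the equation is NOT dimensionally consistent.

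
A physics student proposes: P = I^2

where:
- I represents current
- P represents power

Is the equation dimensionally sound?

No

I (current) has dimensions [I].
P (power) has dimensions [L^2 M T^-3].

Left side: [L^2 M T^-3]
Right side: [I^2]

The two sides have different dimensions, so the equation is NOT dimensionally consistent.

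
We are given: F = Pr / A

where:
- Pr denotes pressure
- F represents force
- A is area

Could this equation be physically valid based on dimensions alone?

No

Pr (pressure) has dimensions [L^-1 M T^-2].
F (force) has dimensions [L M T^-2].
A (area) has dimensions [L^2].

Left side: [L M T^-2]
Right side: [L^-3 M T^-2]

The two sides have different dimensions, so the equation is NOT dimensionally consistent.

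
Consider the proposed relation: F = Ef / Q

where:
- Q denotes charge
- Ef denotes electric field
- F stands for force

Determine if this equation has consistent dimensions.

No

Q (charge) has dimensions [I T].
Ef (electric field) has dimensions [I^-1 L M T^-3].
F (force) has dimensions [L M T^-2].

Left side: [L M T^-2]
Right side: [I^-2 L M T^-4]

The two sides have different dimensions, so the equation is NOT dimensionally consistent.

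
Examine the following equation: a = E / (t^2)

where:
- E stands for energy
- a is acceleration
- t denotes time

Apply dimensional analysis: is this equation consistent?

No

E (energy) has dimensions [L^2 M T^-2].
a (acceleration) has dimensions [L T^-2].
t (time) has dimensions [T].

Left side: [L T^-2]
Right side: [L^2 M T^-4]

The two sides have different dimensions, so the equation is NOT dimensionally consistent.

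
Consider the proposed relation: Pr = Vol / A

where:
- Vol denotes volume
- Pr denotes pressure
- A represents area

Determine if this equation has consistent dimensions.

No

Vol (volume) has dimensions [L^3].
Pr (pressure) has dimensions [L^-1 M T^-2].
A (area) has dimensions [L^2].

Left side: [L^-1 M T^-2]
Right side: [L]

The two sides have different dimensions, so the equation is NOT dimensionally consistent.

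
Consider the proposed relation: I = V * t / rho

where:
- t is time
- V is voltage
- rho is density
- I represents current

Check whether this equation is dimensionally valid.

No

t (time) has dimensions [T].
V (voltage) has dimensions [I^-1 L^2 M T^-3].
rho (density) has dimensions [L^-3 M].
I (current) has dimensions [I].

Left side: [I]
Right side: [I^-1 L^5 T^-2]

The two sides have different dimensions, so the equation is NOT dimensionally consistent.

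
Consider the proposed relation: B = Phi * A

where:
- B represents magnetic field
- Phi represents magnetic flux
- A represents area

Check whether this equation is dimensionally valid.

No

B (magnetic field) has dimensions [I^-1 M T^-2].
Phi (magnetic flux) has dimensions [I^-1 L^2 M T^-2].
A (area) has dimensions [L^2].

Left side: [I^-1 M T^-2]
Right side: [I^-1 L^4 M T^-2]

The two sides have different dimensions, so the equation is NOT dimensionally consistent.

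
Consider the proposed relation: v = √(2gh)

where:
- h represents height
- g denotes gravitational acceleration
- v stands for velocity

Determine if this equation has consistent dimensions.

Yes

h (height) has dimensions [L].
g (gravitational acceleration) has dimensions [L T^-2].
v (velocity) has dimensions [L T^-1].

Left side: [L T^-1]
Right side: [L T^-1]

Both sides have the same dimensions, so the equation is dimensionally consistent.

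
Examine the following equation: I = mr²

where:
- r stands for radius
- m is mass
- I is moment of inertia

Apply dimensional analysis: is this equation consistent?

Yes

r (radius) has dimensions [L].
m (mass) has dimensions [M].
I (moment of inertia) has dimensions [L^2 M].

Left side: [L^2 M]
Right side: [L^2 M]

Both sides have the same dimensions, so the equation is dimensionally consistent.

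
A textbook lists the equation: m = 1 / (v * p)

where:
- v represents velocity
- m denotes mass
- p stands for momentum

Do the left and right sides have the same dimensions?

No

v (velocity) has dimensions [L T^-1].
m (mass) has dimensions [M].
p (momentum) has dimensions [L M T^-1].

Left side: [M]
Right side: [L^-2 M^-1 T^2]

The two sides have different dimensions, so the equation is NOT dimensionally consistent.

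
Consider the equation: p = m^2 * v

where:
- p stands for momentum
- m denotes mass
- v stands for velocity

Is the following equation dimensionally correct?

No

p (momentum) has dimensions [L M T^-1].
m (mass) has dimensions [M].
v (velocity) has dimensions [L T^-1].

Left side: [L M T^-1]
Right side: [L M^2 T^-1]

The two sides have different dimensions, so the equation is NOT dimensionally consistent.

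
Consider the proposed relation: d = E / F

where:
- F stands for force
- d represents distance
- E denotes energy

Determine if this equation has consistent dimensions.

Yes

F (force) has dimensions [L M T^-2].
d (distance) has dimensions [L].
E (energy) has dimensions [L^2 M T^-2].

Left side: [L]
Right side: [L]

Both sides have the same dimensions, so the equation is dimensionally consistent.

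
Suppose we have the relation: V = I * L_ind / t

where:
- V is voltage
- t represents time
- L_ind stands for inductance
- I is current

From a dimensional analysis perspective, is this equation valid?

Yes

V (voltage) has dimensions [I^-1 L^2 M T^-3].
t (time) has dimensions [T].
L_ind (inductance) has dimensions [I^-2 L^2 M T^-2].
I (current) has dimensions [I].

Left side: [I^-1 L^2 M T^-3]
Right side: [I^-1 L^2 M T^-3]

Both sides have the same dimensions, so the equation is dimensionally consistent.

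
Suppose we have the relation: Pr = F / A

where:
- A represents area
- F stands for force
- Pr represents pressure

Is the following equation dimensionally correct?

Yes

A (area) has dimensions [L^2].
F (force) has dimensions [L M T^-2].
Pr (pressure) has dimensions [L^-1 M T^-2].

Left side: [L^-1 M T^-2]
Right side: [L^-1 M T^-2]

Both sides have the same dimensions, so the equation is dimensionally consistent.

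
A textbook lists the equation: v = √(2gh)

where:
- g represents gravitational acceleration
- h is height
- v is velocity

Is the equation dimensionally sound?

Yes

g (gravitational acceleration) has dimensions [L T^-2].
h (height) has dimensions [L].
v (velocity) has dimensions [L T^-1].

Left side: [L T^-1]
Right side: [L T^-1]

Both sides have the same dimensions, so the equation is dimensionally consistent.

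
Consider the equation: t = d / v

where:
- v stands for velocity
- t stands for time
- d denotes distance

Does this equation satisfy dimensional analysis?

Yes

v (velocity) has dimensions [L T^-1].
t (time) has dimensions [T].
d (distance) has dimensions [L].

Left side: [T]
Right side: [T]

Both sides have the same dimensions, so the equation is dimensionally consistent.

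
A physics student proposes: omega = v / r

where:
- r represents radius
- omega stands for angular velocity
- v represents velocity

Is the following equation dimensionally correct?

Yes

r (radius) has dimensions [L].
omega (angular velocity) has dimensions [T^-1].
v (velocity) has dimensions [L T^-1].

Left side: [T^-1]
Right side: [T^-1]

Both sides have the same dimensions, so the equation is dimensionally consistent.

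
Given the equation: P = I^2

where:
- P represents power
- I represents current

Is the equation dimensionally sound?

No

P (power) has dimensions [L^2 M T^-3].
I (current) has dimensions [I].

Left side: [L^2 M T^-3]
Right side: [I^2]

The two sides have different dimensions, so the equation is NOT dimensionally consistent.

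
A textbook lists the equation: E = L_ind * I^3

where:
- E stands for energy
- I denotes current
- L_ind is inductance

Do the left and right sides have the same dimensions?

No

E (energy) has dimensions [L^2 M T^-2].
I (current) has dimensions [I].
L_ind (inductance) has dimensions [I^-2 L^2 M T^-2].

Left side: [L^2 M T^-2]
Right side: [I L^2 M T^-2]

The two sides have different dimensions, so the equation is NOT dimensionally consistent.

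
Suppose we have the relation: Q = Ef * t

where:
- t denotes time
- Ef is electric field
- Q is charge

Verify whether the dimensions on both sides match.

No

t (time) has dimensions [T].
Ef (electric field) has dimensions [I^-1 L M T^-3].
Q (charge) has dimensions [I T].

Left side: [I T]
Right side: [I^-1 L M T^-2]

The two sides have different dimensions, so the equation is NOT dimensionally consistent.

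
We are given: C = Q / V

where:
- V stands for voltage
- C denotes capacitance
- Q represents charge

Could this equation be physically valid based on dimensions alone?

Yes

V (voltage) has dimensions [I^-1 L^2 M T^-3].
C (capacitance) has dimensions [I^2 L^-2 M^-1 T^4].
Q (charge) has dimensions [I T].

Left side: [I^2 L^-2 M^-1 T^4]
Right side: [I^2 L^-2 M^-1 T^4]

Both sides have the same dimensions, so the equation is dimensionally consistent.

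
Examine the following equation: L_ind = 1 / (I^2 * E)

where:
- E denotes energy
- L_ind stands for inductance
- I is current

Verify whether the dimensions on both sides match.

No

E (energy) has dimensions [L^2 M T^-2].
L_ind (inductance) has dimensions [I^-2 L^2 M T^-2].
I (current) has dimensions [I].

Left side: [I^-2 L^2 M T^-2]
Right side: [I^-2 L^-2 M^-1 T^2]

The two sides have different dimensions, so the equation is NOT dimensionally consistent.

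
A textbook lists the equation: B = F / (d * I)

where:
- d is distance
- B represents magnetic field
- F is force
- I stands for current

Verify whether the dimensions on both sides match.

Yes

d (distance) has dimensions [L].
B (magnetic field) has dimensions [I^-1 M T^-2].
F (force) has dimensions [L M T^-2].
I (current) has dimensions [I].

Left side: [I^-1 M T^-2]
Right side: [I^-1 M T^-2]

Both sides have the same dimensions, so the equation is dimensionally consistent.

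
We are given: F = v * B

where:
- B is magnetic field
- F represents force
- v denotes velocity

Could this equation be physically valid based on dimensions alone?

No

B (magnetic field) has dimensions [I^-1 M T^-2].
F (force) has dimensions [L M T^-2].
v (velocity) has dimensions [L T^-1].

Left side: [L M T^-2]
Right side: [I^-1 L M T^-3]

The two sides have different dimensions, so the equation is NOT dimensionally consistent.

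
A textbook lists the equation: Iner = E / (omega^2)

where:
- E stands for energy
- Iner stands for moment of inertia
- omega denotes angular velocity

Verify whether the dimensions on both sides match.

Yes

E (energy) has dimensions [L^2 M T^-2].
Iner (moment of inertia) has dimensions [L^2 M].
omega (angular velocity) has dimensions [T^-1].

Left side: [L^2 M]
Right side: [L^2 M]

Both sides have the same dimensions, so the equation is dimensionally consistent.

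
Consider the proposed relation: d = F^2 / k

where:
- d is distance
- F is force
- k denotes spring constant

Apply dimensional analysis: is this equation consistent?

No

d (distance) has dimensions [L].
F (force) has dimensions [L M T^-2].
k (spring constant) has dimensions [M T^-2].

Left side: [L]
Right side: [L^2 M T^-2]

The two sides have different dimensions, so the equation is NOT dimensionally consistent.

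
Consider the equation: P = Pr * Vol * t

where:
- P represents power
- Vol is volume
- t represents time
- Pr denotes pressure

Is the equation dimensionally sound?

No

P (power) has dimensions [L^2 M T^-3].
Vol (volume) has dimensions [L^3].
t (time) has dimensions [T].
Pr (pressure) has dimensions [L^-1 M T^-2].

Left side: [L^2 M T^-3]
Right side: [L^2 M T^-1]

The two sides have different dimensions, so the equation is NOT dimensionally consistent.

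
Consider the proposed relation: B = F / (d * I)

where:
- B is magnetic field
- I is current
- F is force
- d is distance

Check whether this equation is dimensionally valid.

Yes

B (magnetic field) has dimensions [I^-1 M T^-2].
I (current) has dimensions [I].
F (force) has dimensions [L M T^-2].
d (distance) has dimensions [L].

Left side: [I^-1 M T^-2]
Right side: [I^-1 M T^-2]

Both sides have the same dimensions, so the equation is dimensionally consistent.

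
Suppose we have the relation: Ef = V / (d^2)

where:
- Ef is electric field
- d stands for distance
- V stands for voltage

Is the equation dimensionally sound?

No

Ef (electric field) has dimensions [I^-1 L M T^-3].
d (distance) has dimensions [L].
V (voltage) has dimensions [I^-1 L^2 M T^-3].

Left side: [I^-1 L M T^-3]
Right side: [I^-1 M T^-3]

The two sides have different dimensions, so the equation is NOT dimensionally consistent.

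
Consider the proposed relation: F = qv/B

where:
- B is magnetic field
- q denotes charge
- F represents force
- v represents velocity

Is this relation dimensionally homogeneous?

No

B (magnetic field) has dimensions [I^-1 M T^-2].
q (charge) has dimensions [I T].
F (force) has dimensions [L M T^-2].
v (velocity) has dimensions [L T^-1].

Left side: [L M T^-2]
Right side: [I^2 L M^-1 T^2]

The two sides have different dimensions, so the equation is NOT dimensionally consistent.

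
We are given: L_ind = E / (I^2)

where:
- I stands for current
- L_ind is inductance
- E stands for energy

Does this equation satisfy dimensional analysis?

Yes

I (current) has dimensions [I].
L_ind (inductance) has dimensions [I^-2 L^2 M T^-2].
E (energy) has dimensions [L^2 M T^-2].

Left side: [I^-2 L^2 M T^-2]
Right side: [I^-2 L^2 M T^-2]

Both sides have the same dimensions, so the equation is dimensionally consistent.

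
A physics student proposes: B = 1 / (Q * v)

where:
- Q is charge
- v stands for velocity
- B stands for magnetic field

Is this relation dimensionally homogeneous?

No

Q (charge) has dimensions [I T].
v (velocity) has dimensions [L T^-1].
B (magnetic field) has dimensions [I^-1 M T^-2].

Left side: [I^-1 M T^-2]
Right side: [I^-1 L^-1]

The two sides have different dimensions, so the equation is NOT dimensionally consistent.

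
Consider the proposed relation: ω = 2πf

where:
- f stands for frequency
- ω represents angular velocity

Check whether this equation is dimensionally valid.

Yes

f (frequency) has dimensions [T^-1].
ω (angular velocity) has dimensions [T^-1].

Left side: [T^-1]
Right side: [T^-1]

Both sides have the same dimensions, so the equation is dimensionally consistent.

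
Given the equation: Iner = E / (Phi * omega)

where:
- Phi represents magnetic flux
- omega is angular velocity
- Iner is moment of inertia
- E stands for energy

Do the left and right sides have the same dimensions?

No

Phi (magnetic flux) has dimensions [I^-1 L^2 M T^-2].
omega (angular velocity) has dimensions [T^-1].
Iner (moment of inertia) has dimensions [L^2 M].
E (energy) has dimensions [L^2 M T^-2].

Left side: [L^2 M]
Right side: [I T]

The two sides have different dimensions, so the equation is NOT dimensionally consistent.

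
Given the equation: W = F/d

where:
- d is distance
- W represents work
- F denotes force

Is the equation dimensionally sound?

No

d (distance) has dimensions [L].
W (work) has dimensions [L^2 M T^-2].
F (force) has dimensions [L M T^-2].

Left side: [L^2 M T^-2]
Right side: [M T^-2]

The two sides have different dimensions, so the equation is NOT dimensionally consistent.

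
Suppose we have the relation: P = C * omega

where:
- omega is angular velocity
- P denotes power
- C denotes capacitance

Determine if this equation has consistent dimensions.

No

omega (angular velocity) has dimensions [T^-1].
P (power) has dimensions [L^2 M T^-3].
C (capacitance) has dimensions [I^2 L^-2 M^-1 T^4].

Left side: [L^2 M T^-3]
Right side: [I^2 L^-2 M^-1 T^3]

The two sides have different dimensions, so the equation is NOT dimensionally consistent.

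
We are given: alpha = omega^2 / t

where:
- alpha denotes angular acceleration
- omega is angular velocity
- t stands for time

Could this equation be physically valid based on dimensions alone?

No

alpha (angular acceleration) has dimensions [T^-2].
omega (angular velocity) has dimensions [T^-1].
t (time) has dimensions [T].

Left side: [T^-2]
Right side: [T^-3]

The two sides have different dimensions, so the equation is NOT dimensionally consistent.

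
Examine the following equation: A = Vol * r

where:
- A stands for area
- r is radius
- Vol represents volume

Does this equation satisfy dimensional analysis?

No

A (area) has dimensions [L^2].
r (radius) has dimensions [L].
Vol (volume) has dimensions [L^3].

Left side: [L^2]
Right side: [L^4]

The two sides have different dimensions, so the equation is NOT dimensionally consistent.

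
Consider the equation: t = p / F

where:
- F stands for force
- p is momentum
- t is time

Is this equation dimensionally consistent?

Yes

F (force) has dimensions [L M T^-2].
p (momentum) has dimensions [L M T^-1].
t (time) has dimensions [T].

Left side: [T]
Right side: [T]

Both sides have the same dimensions, so the equation is dimensionally consistent.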